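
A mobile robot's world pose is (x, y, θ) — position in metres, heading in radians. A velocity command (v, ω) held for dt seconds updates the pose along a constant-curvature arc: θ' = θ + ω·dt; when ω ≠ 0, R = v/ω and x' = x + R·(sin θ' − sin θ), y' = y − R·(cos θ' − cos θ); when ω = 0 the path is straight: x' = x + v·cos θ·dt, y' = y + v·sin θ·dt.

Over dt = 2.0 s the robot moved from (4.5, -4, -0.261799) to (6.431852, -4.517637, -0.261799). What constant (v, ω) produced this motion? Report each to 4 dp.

Δθ = -0.261799 − -0.261799 = 0.000000
ω = Δθ/dt = 0.000000/2.0 = 0.0000
ω = 0 → v = (Δx·cos θ + Δy·sin θ)/dt = 1.0000

v = 1.0000, ω = 0.0000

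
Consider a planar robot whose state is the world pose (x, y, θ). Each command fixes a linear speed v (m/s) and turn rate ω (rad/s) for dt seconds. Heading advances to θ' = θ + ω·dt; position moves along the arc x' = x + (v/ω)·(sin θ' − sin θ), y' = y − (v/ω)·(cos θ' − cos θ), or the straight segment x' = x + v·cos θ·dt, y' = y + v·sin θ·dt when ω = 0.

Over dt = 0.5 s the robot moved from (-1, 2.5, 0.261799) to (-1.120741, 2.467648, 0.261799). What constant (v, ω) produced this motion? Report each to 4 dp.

v = -0.2500, ω = 0.0000

Δθ = 0.261799 − 0.261799 = 0.000000
ω = Δθ/dt = 0.000000/0.5 = 0.0000
ω = 0 → v = (Δx·cos θ + Δy·sin θ)/dt = -0.2500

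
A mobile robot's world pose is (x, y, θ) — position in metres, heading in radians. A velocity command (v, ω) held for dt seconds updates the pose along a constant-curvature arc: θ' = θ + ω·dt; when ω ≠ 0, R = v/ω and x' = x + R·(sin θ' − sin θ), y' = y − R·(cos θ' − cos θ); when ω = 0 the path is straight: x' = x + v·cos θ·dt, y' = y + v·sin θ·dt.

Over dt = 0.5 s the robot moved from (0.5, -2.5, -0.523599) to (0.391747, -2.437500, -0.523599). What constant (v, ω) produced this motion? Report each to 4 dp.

v = -0.2500, ω = 0.0000

Δθ = -0.523599 − -0.523599 = 0.000000
ω = Δθ/dt = 0.000000/0.5 = 0.0000
ω = 0 → v = (Δx·cos θ + Δy·sin θ)/dt = -0.2500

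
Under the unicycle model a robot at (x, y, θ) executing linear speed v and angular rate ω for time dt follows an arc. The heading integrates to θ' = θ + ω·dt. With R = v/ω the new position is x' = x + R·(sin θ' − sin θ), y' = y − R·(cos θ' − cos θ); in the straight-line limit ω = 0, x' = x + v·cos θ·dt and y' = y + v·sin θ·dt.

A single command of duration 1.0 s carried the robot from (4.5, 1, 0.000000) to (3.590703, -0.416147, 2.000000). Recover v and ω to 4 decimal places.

Δθ = 2.000000 − 0.000000 = 2.000000
ω = Δθ/dt = 2.000000/1.0 = 2.0000
R = −Δy/(cos θ' − cos θ) = -1.0000
v = R·ω = -1.0000·2.0000 = -2.0000

v = -2.0000, ω = 2.0000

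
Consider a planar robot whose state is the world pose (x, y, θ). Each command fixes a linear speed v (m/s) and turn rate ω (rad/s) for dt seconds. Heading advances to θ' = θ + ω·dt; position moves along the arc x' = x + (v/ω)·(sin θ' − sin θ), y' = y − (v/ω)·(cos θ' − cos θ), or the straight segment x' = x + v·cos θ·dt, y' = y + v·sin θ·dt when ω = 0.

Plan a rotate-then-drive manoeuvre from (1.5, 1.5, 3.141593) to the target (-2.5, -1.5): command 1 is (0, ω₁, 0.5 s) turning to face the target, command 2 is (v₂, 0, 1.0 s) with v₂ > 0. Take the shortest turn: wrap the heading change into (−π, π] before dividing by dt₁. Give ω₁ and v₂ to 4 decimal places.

ω₁ = 1.2870, v₂ = 5.0000

heading to target = atan2(-1.5−1.5, -2.5−1.5) = -2.4981
Δθ = wrap(-2.4981 − 3.1416) = 0.6435; ω₁ = Δθ/dt₁ = 1.2870
distance = √((-2.5−1.5)² + (-1.5−1.5)²) = 5.0000; v₂ = distance/dt₂ = 5.0000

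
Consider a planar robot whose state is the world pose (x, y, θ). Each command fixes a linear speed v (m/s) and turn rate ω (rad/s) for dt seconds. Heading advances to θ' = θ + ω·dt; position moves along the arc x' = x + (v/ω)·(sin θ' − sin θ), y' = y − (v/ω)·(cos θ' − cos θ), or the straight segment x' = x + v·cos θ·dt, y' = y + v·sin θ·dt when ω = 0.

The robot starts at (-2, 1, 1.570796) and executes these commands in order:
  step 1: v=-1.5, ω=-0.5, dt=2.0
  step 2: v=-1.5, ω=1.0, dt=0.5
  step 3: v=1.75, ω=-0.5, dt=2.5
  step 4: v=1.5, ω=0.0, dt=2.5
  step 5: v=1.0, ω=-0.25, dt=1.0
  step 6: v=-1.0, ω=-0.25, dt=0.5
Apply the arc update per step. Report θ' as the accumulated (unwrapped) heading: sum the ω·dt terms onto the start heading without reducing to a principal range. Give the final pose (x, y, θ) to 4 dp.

(4.0115, -1.0328, -0.5542)

step 1: θ'=0.5708 (R=3.0000) → pose (-3.3791, -1.5244, 0.5708)
step 2: θ'=1.0708 (R=-1.5000) → pose (-3.8850, -2.0675, 1.0708)
step 3: θ'=-0.1792 (R=-3.5000) → pose (-0.1896, -0.3015, -0.1792)
step 4: θ'=-0.1792 (straight) → pose (3.5003, -0.9699, -0.1792)
step 5: θ'=-0.4292 (R=-4.0000) → pose (4.4519, -1.2687, -0.4292)
step 6: θ'=-0.5542 (R=4.0000) → pose (4.0115, -1.0328, -0.5542)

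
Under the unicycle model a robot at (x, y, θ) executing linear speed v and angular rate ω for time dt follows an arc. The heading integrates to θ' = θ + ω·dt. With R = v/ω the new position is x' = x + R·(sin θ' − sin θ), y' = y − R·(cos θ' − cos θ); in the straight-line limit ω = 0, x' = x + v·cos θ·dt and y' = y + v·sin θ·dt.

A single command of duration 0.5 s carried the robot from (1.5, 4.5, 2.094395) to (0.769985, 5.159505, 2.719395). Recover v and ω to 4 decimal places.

v = 2.0000, ω = 1.2500

Δθ = 2.719395 − 2.094395 = 0.625000
ω = Δθ/dt = 0.625000/0.5 = 1.2500
R = Δx/(sin θ' − sin θ) = 1.6000
v = R·ω = 1.6000·1.2500 = 2.0000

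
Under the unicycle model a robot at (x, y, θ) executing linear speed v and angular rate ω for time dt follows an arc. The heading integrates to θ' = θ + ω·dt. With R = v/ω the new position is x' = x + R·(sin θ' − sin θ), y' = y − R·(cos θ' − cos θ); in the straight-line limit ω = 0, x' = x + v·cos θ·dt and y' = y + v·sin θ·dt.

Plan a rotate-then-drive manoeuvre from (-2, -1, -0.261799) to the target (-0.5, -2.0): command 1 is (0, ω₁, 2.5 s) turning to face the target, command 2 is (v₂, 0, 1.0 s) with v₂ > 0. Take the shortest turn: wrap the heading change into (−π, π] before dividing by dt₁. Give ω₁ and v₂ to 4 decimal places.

ω₁ = -0.1305, v₂ = 1.8028

heading to target = atan2(-2−-1, -0.5−-2) = -0.5880
Δθ = wrap(-0.5880 − -0.2618) = -0.3262; ω₁ = Δθ/dt₁ = -0.1305
distance = √((-0.5−-2)² + (-2−-1)²) = 1.8028; v₂ = distance/dt₂ = 1.8028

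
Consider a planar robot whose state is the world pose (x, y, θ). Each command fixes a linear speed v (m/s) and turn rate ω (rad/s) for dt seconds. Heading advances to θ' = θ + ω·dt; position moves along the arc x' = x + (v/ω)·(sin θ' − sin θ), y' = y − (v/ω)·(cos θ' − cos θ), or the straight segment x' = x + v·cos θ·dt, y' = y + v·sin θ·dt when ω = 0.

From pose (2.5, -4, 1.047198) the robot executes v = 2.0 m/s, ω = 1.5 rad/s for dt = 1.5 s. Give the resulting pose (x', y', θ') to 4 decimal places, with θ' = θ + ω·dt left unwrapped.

θ' = 1.0472 + 1.5·1.5 = 3.2972
R = v/ω = 2.0/1.5 = 1.3333
x' = 2.5 + 1.3333·(sin 3.2972 − sin 1.0472) = 1.1387
y' = -4 − 1.3333·(cos 3.2972 − cos 1.0472) = -2.0161

(1.1387, -2.0161, 3.2972)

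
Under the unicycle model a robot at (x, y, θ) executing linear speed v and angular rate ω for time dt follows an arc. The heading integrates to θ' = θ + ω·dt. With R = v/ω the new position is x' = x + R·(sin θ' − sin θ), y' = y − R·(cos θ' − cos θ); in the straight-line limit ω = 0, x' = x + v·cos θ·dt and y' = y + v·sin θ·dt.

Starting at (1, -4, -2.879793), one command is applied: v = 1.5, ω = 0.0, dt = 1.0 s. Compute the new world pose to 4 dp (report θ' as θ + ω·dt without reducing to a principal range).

(-0.4489, -4.3882, -2.8798)

θ' = -2.8798 + 0.0·1.0 = -2.8798
ω = 0 → straight: x' = 1 + 1.5·cos(-2.8798)·1.0 = -0.4489
y' = -4 + 1.5·sin(-2.8798)·1.0 = -4.3882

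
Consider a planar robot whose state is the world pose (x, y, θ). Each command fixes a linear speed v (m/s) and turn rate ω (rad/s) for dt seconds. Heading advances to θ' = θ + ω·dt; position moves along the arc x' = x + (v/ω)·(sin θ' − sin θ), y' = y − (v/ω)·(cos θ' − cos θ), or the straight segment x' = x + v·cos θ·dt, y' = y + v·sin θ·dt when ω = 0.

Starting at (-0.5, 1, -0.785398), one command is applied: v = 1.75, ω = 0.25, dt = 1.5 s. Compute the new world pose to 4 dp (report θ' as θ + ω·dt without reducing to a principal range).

(1.6569, -0.4690, -0.4104)

θ' = -0.7854 + 0.25·1.5 = -0.4104
R = v/ω = 1.75/0.25 = 7.0000
x' = -0.5 + 7.0000·(sin -0.4104 − sin -0.7854) = 1.6569
y' = 1 − 7.0000·(cos -0.4104 − cos -0.7854) = -0.4690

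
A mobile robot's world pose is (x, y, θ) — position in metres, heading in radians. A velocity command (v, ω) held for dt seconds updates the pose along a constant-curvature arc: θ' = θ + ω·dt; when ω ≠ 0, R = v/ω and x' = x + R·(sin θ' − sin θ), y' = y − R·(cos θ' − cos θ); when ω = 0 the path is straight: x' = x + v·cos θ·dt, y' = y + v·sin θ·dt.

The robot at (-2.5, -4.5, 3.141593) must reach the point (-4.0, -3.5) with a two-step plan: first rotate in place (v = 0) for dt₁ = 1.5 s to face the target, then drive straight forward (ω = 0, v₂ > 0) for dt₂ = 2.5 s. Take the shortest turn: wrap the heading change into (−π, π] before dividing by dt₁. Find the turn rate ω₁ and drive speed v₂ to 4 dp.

ω₁ = -0.3920, v₂ = 0.7211

heading to target = atan2(-3.5−-4.5, -4−-2.5) = 2.5536
Δθ = wrap(2.5536 − 3.1416) = -0.5880; ω₁ = Δθ/dt₁ = -0.3920
distance = √((-4−-2.5)² + (-3.5−-4.5)²) = 1.8028; v₂ = distance/dt₂ = 0.7211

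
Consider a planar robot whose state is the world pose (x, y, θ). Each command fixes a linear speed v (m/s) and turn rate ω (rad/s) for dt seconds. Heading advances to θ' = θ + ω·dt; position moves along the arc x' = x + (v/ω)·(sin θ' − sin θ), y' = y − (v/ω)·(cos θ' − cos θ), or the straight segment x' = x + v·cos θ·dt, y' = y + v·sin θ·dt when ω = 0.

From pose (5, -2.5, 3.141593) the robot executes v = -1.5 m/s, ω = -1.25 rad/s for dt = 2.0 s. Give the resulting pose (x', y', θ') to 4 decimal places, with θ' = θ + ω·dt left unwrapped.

θ' = 3.1416 + -1.25·2.0 = 0.6416
R = v/ω = -1.5/-1.25 = 1.2000
x' = 5 + 1.2000·(sin 0.6416 − sin 3.1416) = 5.7182
y' = -2.5 − 1.2000·(cos 0.6416 − cos 3.1416) = -4.6614

(5.7182, -4.6614, 0.6416)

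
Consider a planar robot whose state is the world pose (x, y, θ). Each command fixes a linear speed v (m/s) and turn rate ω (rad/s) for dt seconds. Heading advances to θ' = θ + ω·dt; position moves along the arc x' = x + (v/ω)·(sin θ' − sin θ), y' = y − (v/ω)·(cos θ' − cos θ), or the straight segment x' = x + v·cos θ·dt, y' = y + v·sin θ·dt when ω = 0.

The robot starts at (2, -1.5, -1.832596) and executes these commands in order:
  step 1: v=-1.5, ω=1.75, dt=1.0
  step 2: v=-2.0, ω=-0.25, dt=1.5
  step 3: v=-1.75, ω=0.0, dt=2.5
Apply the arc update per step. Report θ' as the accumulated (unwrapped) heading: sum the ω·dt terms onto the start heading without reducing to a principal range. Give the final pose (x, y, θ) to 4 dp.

(-5.5564, 2.3047, -0.4576)

step 1: θ'=-0.0826 (R=-0.8571) → pose (1.2428, -0.4239, -0.0826)
step 2: θ'=-0.4576 (R=8.0000) → pose (-1.6315, 0.3719, -0.4576)
step 3: θ'=-0.4576 (straight) → pose (-5.5564, 2.3047, -0.4576)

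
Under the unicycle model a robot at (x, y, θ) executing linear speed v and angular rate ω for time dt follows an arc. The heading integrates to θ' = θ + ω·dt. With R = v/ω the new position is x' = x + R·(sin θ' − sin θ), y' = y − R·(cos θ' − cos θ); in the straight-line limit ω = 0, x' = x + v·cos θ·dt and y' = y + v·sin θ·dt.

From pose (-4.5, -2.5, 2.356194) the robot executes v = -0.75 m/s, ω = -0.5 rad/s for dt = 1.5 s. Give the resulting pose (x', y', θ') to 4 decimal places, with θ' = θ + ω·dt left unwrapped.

(-4.0616, -3.5076, 1.6062)

θ' = 2.3562 + -0.5·1.5 = 1.6062
R = v/ω = -0.75/-0.5 = 1.5000
x' = -4.5 + 1.5000·(sin 1.6062 − sin 2.3562) = -4.0616
y' = -2.5 − 1.5000·(cos 1.6062 − cos 2.3562) = -3.5076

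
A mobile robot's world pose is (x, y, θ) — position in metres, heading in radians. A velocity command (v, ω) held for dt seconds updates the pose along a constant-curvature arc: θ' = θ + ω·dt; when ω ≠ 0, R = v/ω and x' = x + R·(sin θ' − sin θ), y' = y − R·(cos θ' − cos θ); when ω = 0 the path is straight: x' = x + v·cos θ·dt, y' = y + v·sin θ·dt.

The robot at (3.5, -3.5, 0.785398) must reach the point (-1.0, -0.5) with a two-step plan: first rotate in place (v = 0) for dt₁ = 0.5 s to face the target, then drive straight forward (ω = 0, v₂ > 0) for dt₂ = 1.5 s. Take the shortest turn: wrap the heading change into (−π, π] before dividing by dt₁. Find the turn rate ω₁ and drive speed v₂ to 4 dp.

heading to target = atan2(-0.5−-3.5, -1−3.5) = 2.5536
Δθ = wrap(2.5536 − 0.7854) = 1.7682; ω₁ = Δθ/dt₁ = 3.5364
distance = √((-1−3.5)² + (-0.5−-3.5)²) = 5.4083; v₂ = distance/dt₂ = 3.6056

ω₁ = 3.5364, v₂ = 3.6056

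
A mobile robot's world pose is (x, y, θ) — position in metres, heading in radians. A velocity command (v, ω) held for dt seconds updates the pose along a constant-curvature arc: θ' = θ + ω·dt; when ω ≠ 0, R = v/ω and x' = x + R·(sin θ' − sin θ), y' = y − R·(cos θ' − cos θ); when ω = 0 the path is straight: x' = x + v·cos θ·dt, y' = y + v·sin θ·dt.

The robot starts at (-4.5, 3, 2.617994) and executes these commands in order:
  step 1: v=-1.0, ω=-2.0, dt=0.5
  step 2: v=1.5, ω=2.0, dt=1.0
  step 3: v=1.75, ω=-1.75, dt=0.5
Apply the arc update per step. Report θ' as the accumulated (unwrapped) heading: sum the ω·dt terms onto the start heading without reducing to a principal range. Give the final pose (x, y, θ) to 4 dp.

step 1: θ'=1.6180 (R=0.5000) → pose (-4.2506, 2.5906, 1.6180)
step 2: θ'=3.6180 (R=0.7500) → pose (-5.3437, 3.2217, 3.6180)
step 3: θ'=2.7430 (R=-1.0000) → pose (-6.1904, 3.1887, 2.7430)

(-6.1904, 3.1887, 2.7430)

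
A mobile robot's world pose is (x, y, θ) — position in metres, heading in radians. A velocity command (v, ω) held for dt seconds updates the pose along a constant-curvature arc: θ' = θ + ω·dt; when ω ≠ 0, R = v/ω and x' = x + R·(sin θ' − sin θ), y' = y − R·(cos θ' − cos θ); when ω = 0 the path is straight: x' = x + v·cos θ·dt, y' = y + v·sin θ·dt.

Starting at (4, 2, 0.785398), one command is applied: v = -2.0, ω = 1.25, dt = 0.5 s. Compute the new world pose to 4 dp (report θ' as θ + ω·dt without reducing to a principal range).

θ' = 0.7854 + 1.25·0.5 = 1.4104
R = v/ω = -2.0/1.25 = -1.6000
x' = 4 + -1.6000·(sin 1.4104 − sin 0.7854) = 3.5519
y' = 2 − -1.6000·(cos 1.4104 − cos 0.7854) = 1.1242

(3.5519, 1.1242, 1.4104)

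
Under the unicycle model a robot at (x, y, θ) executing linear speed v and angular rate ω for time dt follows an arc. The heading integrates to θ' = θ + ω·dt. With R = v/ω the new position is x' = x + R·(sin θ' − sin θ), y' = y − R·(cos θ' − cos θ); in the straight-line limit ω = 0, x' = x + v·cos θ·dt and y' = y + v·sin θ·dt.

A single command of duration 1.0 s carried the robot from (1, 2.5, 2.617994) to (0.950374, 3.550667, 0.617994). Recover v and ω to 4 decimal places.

v = 1.2500, ω = -2.0000

Δθ = 0.617994 − 2.617994 = -2.000000
ω = Δθ/dt = -2.000000/1.0 = -2.0000
R = −Δy/(cos θ' − cos θ) = -0.6250
v = R·ω = -0.6250·-2.0000 = 1.2500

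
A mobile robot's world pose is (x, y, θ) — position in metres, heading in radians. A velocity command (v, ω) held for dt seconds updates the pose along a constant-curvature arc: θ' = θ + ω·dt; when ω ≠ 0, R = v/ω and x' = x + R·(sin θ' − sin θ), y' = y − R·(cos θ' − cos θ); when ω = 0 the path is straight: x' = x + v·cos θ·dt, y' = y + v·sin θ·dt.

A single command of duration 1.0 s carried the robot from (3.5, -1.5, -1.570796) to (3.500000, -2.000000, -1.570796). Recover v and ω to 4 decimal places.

v = 0.5000, ω = 0.0000

Δθ = -1.570796 − -1.570796 = 0.000000
ω = Δθ/dt = 0.000000/1.0 = 0.0000
ω = 0 → v = (Δx·cos θ + Δy·sin θ)/dt = 0.5000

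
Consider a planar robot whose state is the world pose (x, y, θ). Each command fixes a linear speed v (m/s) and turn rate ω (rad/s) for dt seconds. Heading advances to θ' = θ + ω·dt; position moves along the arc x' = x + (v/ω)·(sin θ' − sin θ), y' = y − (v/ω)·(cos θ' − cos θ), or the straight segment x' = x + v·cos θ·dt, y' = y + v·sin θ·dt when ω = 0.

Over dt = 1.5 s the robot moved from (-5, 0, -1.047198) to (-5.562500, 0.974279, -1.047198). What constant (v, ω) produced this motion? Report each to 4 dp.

Δθ = -1.047198 − -1.047198 = 0.000000
ω = Δθ/dt = 0.000000/1.5 = 0.0000
ω = 0 → v = (Δx·cos θ + Δy·sin θ)/dt = -0.7500

v = -0.7500, ω = 0.0000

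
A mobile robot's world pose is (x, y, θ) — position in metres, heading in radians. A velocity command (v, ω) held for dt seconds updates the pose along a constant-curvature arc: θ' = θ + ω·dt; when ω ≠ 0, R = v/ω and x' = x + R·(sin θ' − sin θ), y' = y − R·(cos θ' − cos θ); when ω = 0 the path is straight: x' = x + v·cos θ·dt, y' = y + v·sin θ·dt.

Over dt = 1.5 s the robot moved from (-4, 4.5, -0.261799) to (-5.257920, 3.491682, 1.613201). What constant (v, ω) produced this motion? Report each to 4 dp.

Δθ = 1.613201 − -0.261799 = 1.875000
ω = Δθ/dt = 1.875000/1.5 = 1.2500
R = Δx/(sin θ' − sin θ) = -1.0000
v = R·ω = -1.0000·1.2500 = -1.2500

v = -1.2500, ω = 1.2500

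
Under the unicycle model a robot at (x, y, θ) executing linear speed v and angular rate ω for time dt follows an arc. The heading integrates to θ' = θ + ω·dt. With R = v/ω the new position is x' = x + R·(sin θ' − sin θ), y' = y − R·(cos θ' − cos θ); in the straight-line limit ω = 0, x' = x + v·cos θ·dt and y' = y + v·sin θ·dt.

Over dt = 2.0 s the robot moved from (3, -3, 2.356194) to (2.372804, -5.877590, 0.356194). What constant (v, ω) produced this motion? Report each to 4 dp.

v = -1.7500, ω = -1.0000

Δθ = 0.356194 − 2.356194 = -2.000000
ω = Δθ/dt = -2.000000/2.0 = -1.0000
R = −Δy/(cos θ' − cos θ) = 1.7500
v = R·ω = 1.7500·-1.0000 = -1.7500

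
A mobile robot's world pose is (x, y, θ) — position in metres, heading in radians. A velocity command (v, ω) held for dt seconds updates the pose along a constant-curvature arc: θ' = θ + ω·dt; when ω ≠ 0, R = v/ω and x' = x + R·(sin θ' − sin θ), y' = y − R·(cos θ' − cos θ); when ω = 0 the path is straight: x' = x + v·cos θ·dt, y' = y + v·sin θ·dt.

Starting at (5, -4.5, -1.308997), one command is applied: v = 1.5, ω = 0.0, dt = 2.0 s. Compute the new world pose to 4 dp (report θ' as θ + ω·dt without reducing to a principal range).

(5.7765, -7.3978, -1.3090)

θ' = -1.3090 + 0.0·2.0 = -1.3090
ω = 0 → straight: x' = 5 + 1.5·cos(-1.3090)·2.0 = 5.7765
y' = -4.5 + 1.5·sin(-1.3090)·2.0 = -7.3978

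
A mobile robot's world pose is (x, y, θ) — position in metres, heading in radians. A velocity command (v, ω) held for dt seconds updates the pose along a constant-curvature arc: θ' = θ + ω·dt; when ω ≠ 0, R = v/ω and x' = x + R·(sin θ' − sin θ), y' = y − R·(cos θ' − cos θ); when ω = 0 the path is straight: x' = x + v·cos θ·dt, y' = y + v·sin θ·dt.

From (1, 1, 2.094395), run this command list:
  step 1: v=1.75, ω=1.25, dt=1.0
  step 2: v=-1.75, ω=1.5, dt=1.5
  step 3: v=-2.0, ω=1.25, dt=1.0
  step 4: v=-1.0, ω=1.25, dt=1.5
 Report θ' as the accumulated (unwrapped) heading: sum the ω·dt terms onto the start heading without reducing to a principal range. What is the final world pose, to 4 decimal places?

step 1: θ'=3.3444 (R=1.4000) → pose (-0.4944, 1.6713, 3.3444)
step 2: θ'=5.5944 (R=-1.1667) → pose (0.0121, 3.7148, 5.5944)
step 3: θ'=6.8444 (R=-1.6000) → pose (-1.8564, 3.8341, 6.8444)
step 4: θ'=8.7194 (R=-0.8000) → pose (-1.9493, 2.5477, 8.7194)

(-1.9493, 2.5477, 8.7194)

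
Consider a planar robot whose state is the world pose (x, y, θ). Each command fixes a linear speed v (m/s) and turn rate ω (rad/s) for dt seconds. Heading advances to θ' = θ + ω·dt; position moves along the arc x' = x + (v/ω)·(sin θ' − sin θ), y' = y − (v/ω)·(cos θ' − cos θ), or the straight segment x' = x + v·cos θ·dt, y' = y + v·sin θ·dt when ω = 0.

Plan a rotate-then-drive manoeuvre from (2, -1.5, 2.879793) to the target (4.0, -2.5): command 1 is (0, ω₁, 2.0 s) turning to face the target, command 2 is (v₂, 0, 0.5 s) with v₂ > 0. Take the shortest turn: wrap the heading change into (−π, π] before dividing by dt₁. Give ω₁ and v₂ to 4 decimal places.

heading to target = atan2(-2.5−-1.5, 4−2) = -0.4636
Δθ = wrap(-0.4636 − 2.8798) = 2.9397; ω₁ = Δθ/dt₁ = 1.4699
distance = √((4−2)² + (-2.5−-1.5)²) = 2.2361; v₂ = distance/dt₂ = 4.4721

ω₁ = 1.4699, v₂ = 4.4721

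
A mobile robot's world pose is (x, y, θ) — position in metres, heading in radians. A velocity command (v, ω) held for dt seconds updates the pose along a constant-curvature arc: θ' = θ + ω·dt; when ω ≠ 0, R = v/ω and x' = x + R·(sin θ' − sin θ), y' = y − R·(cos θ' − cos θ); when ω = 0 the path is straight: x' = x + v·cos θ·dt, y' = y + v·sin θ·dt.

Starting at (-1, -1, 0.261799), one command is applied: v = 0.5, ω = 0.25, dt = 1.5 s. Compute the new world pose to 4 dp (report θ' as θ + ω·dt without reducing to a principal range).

θ' = 0.2618 + 0.25·1.5 = 0.6368
R = v/ω = 0.5/0.25 = 2.0000
x' = -1 + 2.0000·(sin 0.6368 − sin 0.2618) = -0.3284
y' = -1 − 2.0000·(cos 0.6368 − cos 0.2618) = -0.6762

(-0.3284, -0.6762, 0.6368)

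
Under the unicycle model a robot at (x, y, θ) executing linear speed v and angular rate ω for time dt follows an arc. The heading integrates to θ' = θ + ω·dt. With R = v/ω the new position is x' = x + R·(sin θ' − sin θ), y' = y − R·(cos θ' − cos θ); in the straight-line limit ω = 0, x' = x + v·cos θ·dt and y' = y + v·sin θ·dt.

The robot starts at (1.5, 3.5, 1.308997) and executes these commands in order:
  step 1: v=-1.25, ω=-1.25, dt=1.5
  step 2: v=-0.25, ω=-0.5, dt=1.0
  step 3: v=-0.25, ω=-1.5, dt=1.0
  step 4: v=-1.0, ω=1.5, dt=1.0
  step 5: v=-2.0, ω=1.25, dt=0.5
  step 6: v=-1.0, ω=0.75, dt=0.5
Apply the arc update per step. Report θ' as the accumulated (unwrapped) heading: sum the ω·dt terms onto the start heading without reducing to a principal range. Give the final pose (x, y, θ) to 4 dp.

(-1.0946, 4.9948, -0.0660)

step 1: θ'=-0.5660 (R=1.0000) → pose (-0.0022, 2.9148, -0.5660)
step 2: θ'=-1.0660 (R=0.5000) → pose (-0.1717, 3.0950, -1.0660)
step 3: θ'=-2.5660 (R=0.1667) → pose (-0.1165, 3.3154, -2.5660)
step 4: θ'=-1.0660 (R=-0.6667) → pose (0.1041, 4.1971, -1.0660)
step 5: θ'=-0.4410 (R=-1.6000) → pose (-0.6134, 4.8702, -0.4410)
step 6: θ'=-0.0660 (R=-1.3333) → pose (-1.0946, 4.9948, -0.0660)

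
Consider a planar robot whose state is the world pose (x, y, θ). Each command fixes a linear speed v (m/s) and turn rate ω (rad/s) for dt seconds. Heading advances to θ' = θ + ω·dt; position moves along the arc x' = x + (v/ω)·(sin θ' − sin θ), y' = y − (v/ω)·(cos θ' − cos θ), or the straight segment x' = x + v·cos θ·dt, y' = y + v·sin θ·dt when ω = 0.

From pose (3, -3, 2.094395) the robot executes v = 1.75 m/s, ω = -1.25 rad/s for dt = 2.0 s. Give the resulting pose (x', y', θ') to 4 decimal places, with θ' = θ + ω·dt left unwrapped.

(4.7648, -1.0136, -0.4056)

θ' = 2.0944 + -1.25·2.0 = -0.4056
R = v/ω = 1.75/-1.25 = -1.4000
x' = 3 + -1.4000·(sin -0.4056 − sin 2.0944) = 4.7648
y' = -3 − -1.4000·(cos -0.4056 − cos 2.0944) = -1.0136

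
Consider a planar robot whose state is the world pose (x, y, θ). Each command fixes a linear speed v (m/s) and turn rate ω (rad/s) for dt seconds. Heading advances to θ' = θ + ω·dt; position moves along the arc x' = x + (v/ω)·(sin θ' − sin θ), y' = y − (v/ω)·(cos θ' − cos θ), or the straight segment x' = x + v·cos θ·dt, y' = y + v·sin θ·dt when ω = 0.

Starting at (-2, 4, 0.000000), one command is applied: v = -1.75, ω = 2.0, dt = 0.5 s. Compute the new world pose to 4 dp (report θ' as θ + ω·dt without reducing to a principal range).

(-2.7363, 3.5978, 1.0000)

θ' = 0.0000 + 2.0·0.5 = 1.0000
R = v/ω = -1.75/2.0 = -0.8750
x' = -2 + -0.8750·(sin 1.0000 − sin 0.0000) = -2.7363
y' = 4 − -0.8750·(cos 1.0000 − cos 0.0000) = 3.5978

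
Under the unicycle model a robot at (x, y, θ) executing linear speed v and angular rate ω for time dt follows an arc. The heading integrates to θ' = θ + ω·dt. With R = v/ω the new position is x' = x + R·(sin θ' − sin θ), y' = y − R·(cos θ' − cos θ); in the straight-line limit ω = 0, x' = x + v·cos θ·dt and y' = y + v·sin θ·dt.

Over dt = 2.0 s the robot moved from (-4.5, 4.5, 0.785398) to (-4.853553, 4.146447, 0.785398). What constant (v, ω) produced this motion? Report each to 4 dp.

Δθ = 0.785398 − 0.785398 = 0.000000
ω = Δθ/dt = 0.000000/2.0 = 0.0000
ω = 0 → v = (Δx·cos θ + Δy·sin θ)/dt = -0.2500

v = -0.2500, ω = 0.0000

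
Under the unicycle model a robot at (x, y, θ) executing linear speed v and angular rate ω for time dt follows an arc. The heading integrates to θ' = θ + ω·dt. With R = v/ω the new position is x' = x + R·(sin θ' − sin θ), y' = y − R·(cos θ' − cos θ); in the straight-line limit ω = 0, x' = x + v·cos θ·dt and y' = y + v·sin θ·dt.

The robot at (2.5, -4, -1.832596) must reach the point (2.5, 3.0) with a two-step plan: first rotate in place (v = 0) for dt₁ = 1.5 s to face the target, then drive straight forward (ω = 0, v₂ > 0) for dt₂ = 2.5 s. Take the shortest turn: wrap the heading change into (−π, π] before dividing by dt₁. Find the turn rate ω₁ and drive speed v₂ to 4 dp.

heading to target = atan2(3−-4, 2.5−2.5) = 1.5708
Δθ = wrap(1.5708 − -1.8326) = -2.8798; ω₁ = Δθ/dt₁ = -1.9199
distance = √((2.5−2.5)² + (3−-4)²) = 7.0000; v₂ = distance/dt₂ = 2.8000

ω₁ = -1.9199, v₂ = 2.8000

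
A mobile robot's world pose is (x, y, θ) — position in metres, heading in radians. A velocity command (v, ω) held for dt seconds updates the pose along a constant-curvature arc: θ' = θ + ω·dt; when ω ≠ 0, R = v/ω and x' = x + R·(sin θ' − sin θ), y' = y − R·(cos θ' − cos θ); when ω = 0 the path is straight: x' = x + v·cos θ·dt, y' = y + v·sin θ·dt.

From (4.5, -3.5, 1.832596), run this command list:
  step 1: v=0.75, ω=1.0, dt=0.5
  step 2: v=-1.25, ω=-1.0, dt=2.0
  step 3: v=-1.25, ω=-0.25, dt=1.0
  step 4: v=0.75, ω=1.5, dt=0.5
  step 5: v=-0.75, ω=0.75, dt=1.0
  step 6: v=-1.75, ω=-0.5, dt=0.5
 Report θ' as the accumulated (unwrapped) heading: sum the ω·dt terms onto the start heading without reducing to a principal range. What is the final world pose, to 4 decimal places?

step 1: θ'=2.3326 (R=0.7500) → pose (4.3183, -3.1764, 2.3326)
step 2: θ'=0.3326 (R=1.2500) → pose (3.8219, -5.2207, 0.3326)
step 3: θ'=0.0826 (R=5.0000) → pose (2.6019, -5.4777, 0.0826)
step 4: θ'=0.8326 (R=0.5000) → pose (2.9305, -5.3159, 0.8326)
step 5: θ'=1.5826 (R=-1.0000) → pose (2.6702, -6.0006, 1.5826)
step 6: θ'=1.3326 (R=3.5000) → pose (2.5717, -6.8678, 1.3326)

(2.5717, -6.8678, 1.3326)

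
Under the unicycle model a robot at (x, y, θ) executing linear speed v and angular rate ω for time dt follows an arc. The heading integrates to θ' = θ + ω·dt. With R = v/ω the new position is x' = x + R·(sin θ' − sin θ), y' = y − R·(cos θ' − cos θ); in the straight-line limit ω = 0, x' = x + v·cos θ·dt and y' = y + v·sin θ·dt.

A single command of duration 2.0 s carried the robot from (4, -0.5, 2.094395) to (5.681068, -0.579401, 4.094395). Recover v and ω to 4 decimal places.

Δθ = 4.094395 − 2.094395 = 2.000000
ω = Δθ/dt = 2.000000/2.0 = 1.0000
R = Δx/(sin θ' − sin θ) = -1.0000
v = R·ω = -1.0000·1.0000 = -1.0000

v = -1.0000, ω = 1.0000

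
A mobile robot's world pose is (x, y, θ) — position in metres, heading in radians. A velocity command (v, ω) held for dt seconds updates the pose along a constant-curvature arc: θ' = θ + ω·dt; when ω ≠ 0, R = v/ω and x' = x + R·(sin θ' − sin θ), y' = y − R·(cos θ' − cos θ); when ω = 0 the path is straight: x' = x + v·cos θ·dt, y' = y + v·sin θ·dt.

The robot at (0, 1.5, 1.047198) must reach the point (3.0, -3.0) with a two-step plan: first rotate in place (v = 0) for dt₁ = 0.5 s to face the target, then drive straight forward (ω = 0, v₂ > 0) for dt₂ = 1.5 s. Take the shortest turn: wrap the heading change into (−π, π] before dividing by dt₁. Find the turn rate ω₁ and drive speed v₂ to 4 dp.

ω₁ = -4.0600, v₂ = 3.6056

heading to target = atan2(-3−1.5, 3−0) = -0.9828
Δθ = wrap(-0.9828 − 1.0472) = -2.0300; ω₁ = Δθ/dt₁ = -4.0600
distance = √((3−0)² + (-3−1.5)²) = 5.4083; v₂ = distance/dt₂ = 3.6056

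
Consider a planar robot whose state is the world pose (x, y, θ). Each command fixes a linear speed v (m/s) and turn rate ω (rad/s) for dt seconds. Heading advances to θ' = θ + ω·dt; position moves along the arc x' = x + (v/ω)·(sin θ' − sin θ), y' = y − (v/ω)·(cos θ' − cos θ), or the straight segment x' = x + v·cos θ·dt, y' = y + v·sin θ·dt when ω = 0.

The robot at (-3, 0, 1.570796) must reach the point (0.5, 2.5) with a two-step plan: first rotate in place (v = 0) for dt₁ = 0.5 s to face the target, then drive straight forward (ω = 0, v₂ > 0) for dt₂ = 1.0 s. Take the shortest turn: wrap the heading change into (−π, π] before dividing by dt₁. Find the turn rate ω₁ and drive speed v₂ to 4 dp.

ω₁ = -1.9011, v₂ = 4.3012

heading to target = atan2(2.5−0, 0.5−-3) = 0.6202
Δθ = wrap(0.6202 − 1.5708) = -0.9505; ω₁ = Δθ/dt₁ = -1.9011
distance = √((0.5−-3)² + (2.5−0)²) = 4.3012; v₂ = distance/dt₂ = 4.3012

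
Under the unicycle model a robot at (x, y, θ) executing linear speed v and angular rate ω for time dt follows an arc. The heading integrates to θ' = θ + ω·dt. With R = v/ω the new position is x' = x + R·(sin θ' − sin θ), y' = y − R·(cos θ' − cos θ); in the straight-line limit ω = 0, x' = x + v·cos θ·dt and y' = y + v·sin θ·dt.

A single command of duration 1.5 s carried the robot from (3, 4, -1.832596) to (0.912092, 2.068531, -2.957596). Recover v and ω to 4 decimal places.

v = 2.0000, ω = -0.7500

Δθ = -2.957596 − -1.832596 = -1.125000
ω = Δθ/dt = -1.125000/1.5 = -0.7500
R = Δx/(sin θ' − sin θ) = -2.6667
v = R·ω = -2.6667·-0.7500 = 2.0000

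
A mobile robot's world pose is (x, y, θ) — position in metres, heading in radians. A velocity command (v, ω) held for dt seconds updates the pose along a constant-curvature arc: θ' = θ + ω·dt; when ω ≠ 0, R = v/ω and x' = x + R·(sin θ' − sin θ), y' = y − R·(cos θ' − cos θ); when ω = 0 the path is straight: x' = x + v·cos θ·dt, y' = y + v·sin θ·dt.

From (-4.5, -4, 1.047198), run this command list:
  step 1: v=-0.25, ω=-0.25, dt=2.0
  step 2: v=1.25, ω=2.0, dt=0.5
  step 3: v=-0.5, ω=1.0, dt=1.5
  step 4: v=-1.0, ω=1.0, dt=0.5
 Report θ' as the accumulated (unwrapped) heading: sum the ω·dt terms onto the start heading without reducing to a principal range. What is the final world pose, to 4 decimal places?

(-3.6045, -4.2679, 3.5472)

step 1: θ'=0.5472 (R=1.0000) → pose (-4.8457, -4.3540, 0.5472)
step 2: θ'=1.5472 (R=0.6250) → pose (-4.5461, -3.8350, 1.5472)
step 3: θ'=3.0472 (R=-0.5000) → pose (-4.0934, -4.3446, 3.0472)
step 4: θ'=3.5472 (R=-1.0000) → pose (-3.6045, -4.2679, 3.5472)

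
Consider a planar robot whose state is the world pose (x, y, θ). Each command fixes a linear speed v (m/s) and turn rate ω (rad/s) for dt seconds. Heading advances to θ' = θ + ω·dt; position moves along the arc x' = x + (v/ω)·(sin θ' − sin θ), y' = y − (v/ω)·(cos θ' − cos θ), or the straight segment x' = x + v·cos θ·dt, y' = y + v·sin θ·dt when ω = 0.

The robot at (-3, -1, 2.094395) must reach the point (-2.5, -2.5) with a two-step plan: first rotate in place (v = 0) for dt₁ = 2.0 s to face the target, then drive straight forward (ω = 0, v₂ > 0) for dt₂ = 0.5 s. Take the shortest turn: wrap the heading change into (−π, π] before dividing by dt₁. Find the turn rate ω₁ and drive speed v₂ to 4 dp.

heading to target = atan2(-2.5−-1, -2.5−-3) = -1.2490
Δθ = wrap(-1.2490 − 2.0944) = 2.9397; ω₁ = Δθ/dt₁ = 1.4699
distance = √((-2.5−-3)² + (-2.5−-1)²) = 1.5811; v₂ = distance/dt₂ = 3.1623

ω₁ = 1.4699, v₂ = 3.1623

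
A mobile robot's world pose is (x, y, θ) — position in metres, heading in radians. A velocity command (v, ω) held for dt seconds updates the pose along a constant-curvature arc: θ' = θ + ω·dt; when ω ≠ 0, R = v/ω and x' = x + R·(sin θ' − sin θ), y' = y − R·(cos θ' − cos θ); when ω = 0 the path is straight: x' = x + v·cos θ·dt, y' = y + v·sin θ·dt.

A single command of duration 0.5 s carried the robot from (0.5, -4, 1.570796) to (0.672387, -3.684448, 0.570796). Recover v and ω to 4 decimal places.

Δθ = 0.570796 − 1.570796 = -1.000000
ω = Δθ/dt = -1.000000/0.5 = -2.0000
R = −Δy/(cos θ' − cos θ) = -0.3750
v = R·ω = -0.3750·-2.0000 = 0.7500

v = 0.7500, ω = -2.0000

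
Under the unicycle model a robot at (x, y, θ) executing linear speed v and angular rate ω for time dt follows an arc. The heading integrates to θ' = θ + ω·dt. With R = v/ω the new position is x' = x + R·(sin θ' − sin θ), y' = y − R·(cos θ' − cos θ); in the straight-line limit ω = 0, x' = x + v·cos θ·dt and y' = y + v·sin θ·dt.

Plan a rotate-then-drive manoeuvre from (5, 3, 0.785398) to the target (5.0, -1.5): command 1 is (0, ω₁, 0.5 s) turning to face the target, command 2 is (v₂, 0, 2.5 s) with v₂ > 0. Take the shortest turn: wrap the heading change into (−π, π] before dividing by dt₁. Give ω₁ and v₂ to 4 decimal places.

heading to target = atan2(-1.5−3, 5−5) = -1.5708
Δθ = wrap(-1.5708 − 0.7854) = -2.3562; ω₁ = Δθ/dt₁ = -4.7124
distance = √((5−5)² + (-1.5−3)²) = 4.5000; v₂ = distance/dt₂ = 1.8000

ω₁ = -4.7124, v₂ = 1.8000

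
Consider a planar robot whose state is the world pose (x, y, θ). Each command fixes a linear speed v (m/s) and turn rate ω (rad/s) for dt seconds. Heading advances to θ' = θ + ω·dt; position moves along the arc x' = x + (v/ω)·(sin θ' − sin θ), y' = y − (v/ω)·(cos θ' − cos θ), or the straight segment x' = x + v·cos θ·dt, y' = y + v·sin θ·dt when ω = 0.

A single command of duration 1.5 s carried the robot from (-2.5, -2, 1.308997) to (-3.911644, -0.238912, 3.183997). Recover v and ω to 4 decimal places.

Δθ = 3.183997 − 1.308997 = 1.875000
ω = Δθ/dt = 1.875000/1.5 = 1.2500
R = −Δy/(cos θ' − cos θ) = 1.4000
v = R·ω = 1.4000·1.2500 = 1.7500

v = 1.7500, ω = 1.2500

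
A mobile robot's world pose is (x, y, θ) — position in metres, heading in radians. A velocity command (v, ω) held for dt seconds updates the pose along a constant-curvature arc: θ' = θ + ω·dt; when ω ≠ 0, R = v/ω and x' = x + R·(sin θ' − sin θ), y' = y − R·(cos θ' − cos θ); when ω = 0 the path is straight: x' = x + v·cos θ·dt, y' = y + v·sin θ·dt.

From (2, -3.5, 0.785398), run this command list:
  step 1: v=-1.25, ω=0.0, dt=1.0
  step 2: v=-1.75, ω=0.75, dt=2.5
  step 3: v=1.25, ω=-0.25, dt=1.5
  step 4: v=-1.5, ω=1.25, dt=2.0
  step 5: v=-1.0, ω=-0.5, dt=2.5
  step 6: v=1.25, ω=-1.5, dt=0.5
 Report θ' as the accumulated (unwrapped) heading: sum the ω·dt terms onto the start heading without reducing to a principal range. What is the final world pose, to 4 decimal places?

step 1: θ'=0.7854 (straight) → pose (1.1161, -4.3839, 0.7854)
step 2: θ'=2.6604 (R=-2.3333) → pose (1.6861, -8.1022, 2.6604)
step 3: θ'=2.2854 (R=-5.0000) → pose (0.2235, -6.9465, 2.2854)
step 4: θ'=4.7854 (R=-1.2000) → pose (2.3267, -6.0726, 4.7854)
step 5: θ'=3.5354 (R=2.0000) → pose (3.5540, -4.0798, 3.5354)
step 6: θ'=2.7854 (R=-0.8333) → pose (2.9436, -4.0913, 2.7854)

(2.9436, -4.0913, 2.7854)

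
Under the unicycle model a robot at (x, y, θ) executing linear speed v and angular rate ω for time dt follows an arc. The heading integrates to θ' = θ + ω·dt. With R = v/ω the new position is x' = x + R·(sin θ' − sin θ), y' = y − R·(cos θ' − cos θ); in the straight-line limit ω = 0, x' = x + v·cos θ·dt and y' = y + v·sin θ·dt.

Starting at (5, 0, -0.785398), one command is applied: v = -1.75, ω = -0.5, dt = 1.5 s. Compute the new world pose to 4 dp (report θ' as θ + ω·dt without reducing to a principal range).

(3.9771, 2.3510, -1.5354)

θ' = -0.7854 + -0.5·1.5 = -1.5354
R = v/ω = -1.75/-0.5 = 3.5000
x' = 5 + 3.5000·(sin -1.5354 − sin -0.7854) = 3.9771
y' = 0 − 3.5000·(cos -1.5354 − cos -0.7854) = 2.3510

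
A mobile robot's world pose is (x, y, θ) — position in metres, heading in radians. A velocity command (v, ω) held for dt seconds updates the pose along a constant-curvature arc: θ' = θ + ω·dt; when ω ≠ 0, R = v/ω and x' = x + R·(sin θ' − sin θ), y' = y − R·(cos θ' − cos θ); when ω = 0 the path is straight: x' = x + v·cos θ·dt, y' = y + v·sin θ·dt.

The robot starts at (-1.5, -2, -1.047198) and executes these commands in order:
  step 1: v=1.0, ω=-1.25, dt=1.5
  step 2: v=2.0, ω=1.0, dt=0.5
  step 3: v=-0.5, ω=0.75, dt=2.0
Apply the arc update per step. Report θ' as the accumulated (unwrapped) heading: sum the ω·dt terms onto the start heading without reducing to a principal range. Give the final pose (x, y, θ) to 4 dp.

(-2.8093, -2.7243, -0.9222)

step 1: θ'=-2.9222 (R=-0.8000) → pose (-2.0187, -3.1808, -2.9222)
step 2: θ'=-2.4222 (R=2.0000) → pose (-2.9013, -3.6285, -2.4222)
step 3: θ'=-0.9222 (R=-0.6667) → pose (-2.8093, -2.7243, -0.9222)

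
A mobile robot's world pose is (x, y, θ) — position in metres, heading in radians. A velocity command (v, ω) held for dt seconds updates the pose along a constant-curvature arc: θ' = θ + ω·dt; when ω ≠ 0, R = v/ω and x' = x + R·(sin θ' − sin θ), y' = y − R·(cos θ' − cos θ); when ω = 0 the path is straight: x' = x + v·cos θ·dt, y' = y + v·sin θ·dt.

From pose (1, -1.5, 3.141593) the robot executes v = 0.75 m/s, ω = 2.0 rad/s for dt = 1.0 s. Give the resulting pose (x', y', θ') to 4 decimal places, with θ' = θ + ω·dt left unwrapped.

(0.6590, -2.0311, 5.1416)

θ' = 3.1416 + 2.0·1.0 = 5.1416
R = v/ω = 0.75/2.0 = 0.3750
x' = 1 + 0.3750·(sin 5.1416 − sin 3.1416) = 0.6590
y' = -1.5 − 0.3750·(cos 5.1416 − cos 3.1416) = -2.0311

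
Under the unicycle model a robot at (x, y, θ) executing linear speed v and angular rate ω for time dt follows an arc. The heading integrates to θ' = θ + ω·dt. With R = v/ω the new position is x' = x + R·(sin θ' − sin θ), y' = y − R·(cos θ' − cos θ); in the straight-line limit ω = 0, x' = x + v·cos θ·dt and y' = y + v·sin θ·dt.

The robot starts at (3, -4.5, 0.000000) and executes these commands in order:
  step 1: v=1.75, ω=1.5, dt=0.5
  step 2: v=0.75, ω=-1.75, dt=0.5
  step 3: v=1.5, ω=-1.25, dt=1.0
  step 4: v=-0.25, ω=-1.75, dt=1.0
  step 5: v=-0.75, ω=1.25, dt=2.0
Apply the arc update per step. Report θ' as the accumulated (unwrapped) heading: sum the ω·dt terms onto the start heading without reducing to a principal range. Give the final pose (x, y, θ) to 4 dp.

(5.6471, -3.7754, -0.6250)

step 1: θ'=0.7500 (R=1.1667) → pose (3.7952, -4.1870, 0.7500)
step 2: θ'=-0.1250 (R=-0.4286) → pose (4.1408, -4.0753, -0.1250)
step 3: θ'=-1.3750 (R=-1.2000) → pose (5.1683, -5.0325, -1.3750)
step 4: θ'=-3.1250 (R=0.1429) → pose (5.3060, -4.8619, -3.1250)
step 5: θ'=-0.6250 (R=-0.6000) → pose (5.6471, -3.7754, -0.6250)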